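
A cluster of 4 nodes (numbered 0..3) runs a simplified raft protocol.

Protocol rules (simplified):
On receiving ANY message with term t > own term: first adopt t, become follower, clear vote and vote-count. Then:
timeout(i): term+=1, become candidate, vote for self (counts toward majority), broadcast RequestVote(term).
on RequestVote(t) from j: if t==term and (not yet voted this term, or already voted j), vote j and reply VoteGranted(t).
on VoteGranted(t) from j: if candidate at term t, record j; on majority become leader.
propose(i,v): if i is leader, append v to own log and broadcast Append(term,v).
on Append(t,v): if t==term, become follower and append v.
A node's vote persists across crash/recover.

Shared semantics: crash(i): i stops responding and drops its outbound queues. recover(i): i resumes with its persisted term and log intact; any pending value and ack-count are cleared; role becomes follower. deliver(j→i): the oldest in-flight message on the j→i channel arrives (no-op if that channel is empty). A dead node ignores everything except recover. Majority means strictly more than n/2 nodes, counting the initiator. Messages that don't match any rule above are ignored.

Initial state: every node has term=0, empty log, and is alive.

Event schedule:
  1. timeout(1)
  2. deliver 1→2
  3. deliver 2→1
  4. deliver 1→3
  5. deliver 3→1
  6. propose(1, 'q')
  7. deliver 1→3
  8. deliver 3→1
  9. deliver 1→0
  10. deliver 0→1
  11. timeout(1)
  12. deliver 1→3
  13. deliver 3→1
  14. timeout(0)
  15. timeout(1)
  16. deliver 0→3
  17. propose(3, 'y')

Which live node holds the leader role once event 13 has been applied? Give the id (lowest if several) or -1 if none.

e1 timeout(1): 1[cand,t=1,-]
e2 deliver 1→2: 2[foll,t=1,-]
e3 deliver 2→1: ·
e4 deliver 1→3: 3[foll,t=1,-]
e5 deliver 3→1: 1[lead,t=1,-]
e6 propose(1,'q'): 1[lead,t=1,q]
e7 deliver 1→3: 3[foll,t=1,q]
e8 deliver 3→1: ·
e9 deliver 1→0: 0[foll,t=1,-]
e10 deliver 0→1: ·
e11 timeout(1): 1[cand,t=2,q]
e12 deliver 1→3: 3[foll,t=2,q]
e13 deliver 3→1: ·

-1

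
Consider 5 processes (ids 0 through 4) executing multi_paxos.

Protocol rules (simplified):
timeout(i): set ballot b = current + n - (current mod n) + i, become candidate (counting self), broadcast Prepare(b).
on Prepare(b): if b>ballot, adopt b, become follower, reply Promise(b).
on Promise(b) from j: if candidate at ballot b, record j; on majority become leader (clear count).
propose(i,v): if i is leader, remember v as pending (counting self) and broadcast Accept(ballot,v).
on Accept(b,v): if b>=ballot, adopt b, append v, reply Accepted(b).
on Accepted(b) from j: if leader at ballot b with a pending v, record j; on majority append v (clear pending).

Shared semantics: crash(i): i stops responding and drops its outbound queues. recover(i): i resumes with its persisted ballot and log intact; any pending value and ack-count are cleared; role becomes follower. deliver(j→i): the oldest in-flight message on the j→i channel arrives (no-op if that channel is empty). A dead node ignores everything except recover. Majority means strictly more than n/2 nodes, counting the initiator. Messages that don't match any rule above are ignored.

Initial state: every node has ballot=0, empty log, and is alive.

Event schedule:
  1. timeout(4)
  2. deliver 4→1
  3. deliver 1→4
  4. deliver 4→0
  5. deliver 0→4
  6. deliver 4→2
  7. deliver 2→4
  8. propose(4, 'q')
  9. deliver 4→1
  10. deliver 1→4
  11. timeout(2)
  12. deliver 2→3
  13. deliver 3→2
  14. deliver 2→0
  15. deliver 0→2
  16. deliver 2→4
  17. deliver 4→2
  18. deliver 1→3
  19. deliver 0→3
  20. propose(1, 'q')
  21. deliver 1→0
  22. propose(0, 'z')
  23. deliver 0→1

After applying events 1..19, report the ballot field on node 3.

after 1 — timeout(4): n4:cand/b9/[-]
after 2 — deliver 4→1: n1:foll/b9/[-]
after 3 — deliver 1→4: ·
after 4 — deliver 4→0: n0:foll/b9/[-]
after 5 — deliver 0→4: n4:lead/b9/[-]
after 6 — deliver 4→2: n2:foll/b9/[-]
after 7 — deliver 2→4: ·
after 8 — propose(4,'q'): ·
after 9 — deliver 4→1: n1:foll/b9/[q]
after 10 — deliver 1→4: ·
after 11 — timeout(2): n2:cand/b12/[-]
after 12 — deliver 2→3: n3:foll/b12/[-]
after 13 — deliver 3→2: ·
after 14 — deliver 2→0: n0:foll/b12/[-]
after 15 — deliver 0→2: n2:lead/b12/[-]
after 16 — deliver 2→4: n4:foll/b12/[-]
after 17 — deliver 4→2: ·
after 18 — deliver 1→3: ·
after 19 — deliver 0→3: ·

12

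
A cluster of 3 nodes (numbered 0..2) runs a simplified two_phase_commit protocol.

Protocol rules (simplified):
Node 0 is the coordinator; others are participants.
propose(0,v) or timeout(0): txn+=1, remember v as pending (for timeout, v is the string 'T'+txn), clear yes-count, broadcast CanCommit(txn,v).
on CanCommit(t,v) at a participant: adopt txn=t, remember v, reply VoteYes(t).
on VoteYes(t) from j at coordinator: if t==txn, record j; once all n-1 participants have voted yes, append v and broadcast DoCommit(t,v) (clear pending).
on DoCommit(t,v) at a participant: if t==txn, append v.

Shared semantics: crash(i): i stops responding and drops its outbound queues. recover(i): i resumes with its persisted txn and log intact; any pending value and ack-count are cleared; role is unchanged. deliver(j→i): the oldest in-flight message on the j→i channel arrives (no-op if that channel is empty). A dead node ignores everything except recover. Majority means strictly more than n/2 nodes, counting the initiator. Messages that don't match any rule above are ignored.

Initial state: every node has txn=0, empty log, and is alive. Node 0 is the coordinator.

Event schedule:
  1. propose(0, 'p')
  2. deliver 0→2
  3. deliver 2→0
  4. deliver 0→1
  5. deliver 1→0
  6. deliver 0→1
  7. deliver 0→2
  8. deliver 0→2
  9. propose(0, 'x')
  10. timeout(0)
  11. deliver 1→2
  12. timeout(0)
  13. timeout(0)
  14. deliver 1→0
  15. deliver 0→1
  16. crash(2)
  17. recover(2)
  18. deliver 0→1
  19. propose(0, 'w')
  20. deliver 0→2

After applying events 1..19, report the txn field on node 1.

3

1. propose(0,'p'):  <0:coor t1 ->
2. deliver 0→2:  <2:part t1 ->
3. deliver 2→0:  nop
4. deliver 0→1:  <1:part t1 ->
5. deliver 1→0:  <0:coor t1 p>
6. deliver 0→1:  <1:part t1 p>
7. deliver 0→2:  <2:part t1 p>
8. deliver 0→2:  nop
9. propose(0,'x'):  <0:coor t2 p>
10. timeout(0):  <0:coor t3 p>
11. deliver 1→2:  nop
12. timeout(0):  <0:coor t4 p>
13. timeout(0):  <0:coor t5 p>
14. deliver 1→0:  nop
15. deliver 0→1:  <1:part t2 p>
16. crash(2):  <2:✗part t1 p>
17. recover(2):  <2:part t1 p>
18. deliver 0→1:  <1:part t3 p>
19. propose(0,'w'):  <0:coor t6 p>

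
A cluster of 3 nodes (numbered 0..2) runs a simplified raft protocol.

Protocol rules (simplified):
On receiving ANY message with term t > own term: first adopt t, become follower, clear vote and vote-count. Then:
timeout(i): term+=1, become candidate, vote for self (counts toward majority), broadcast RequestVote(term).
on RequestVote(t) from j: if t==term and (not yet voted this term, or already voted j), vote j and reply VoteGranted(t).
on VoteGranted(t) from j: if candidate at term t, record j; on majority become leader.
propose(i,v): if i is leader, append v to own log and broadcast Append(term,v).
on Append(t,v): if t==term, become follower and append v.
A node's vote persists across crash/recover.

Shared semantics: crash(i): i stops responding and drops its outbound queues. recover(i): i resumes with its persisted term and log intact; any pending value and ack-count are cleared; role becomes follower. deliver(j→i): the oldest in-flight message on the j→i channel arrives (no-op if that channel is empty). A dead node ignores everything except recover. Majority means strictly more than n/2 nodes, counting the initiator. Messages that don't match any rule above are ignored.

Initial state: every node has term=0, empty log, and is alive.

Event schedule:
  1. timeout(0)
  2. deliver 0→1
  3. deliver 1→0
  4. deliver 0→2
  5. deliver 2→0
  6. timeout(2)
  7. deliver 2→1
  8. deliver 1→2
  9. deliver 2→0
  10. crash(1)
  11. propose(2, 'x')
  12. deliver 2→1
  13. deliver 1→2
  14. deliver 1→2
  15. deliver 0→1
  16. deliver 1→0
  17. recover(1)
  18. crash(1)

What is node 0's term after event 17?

[1] timeout(0) → N0(cand t1 [-])
[2] deliver 0→1 → N1(foll t1 [-])
[3] deliver 1→0 → N0(lead t1 [-])
[4] deliver 0→2 → N2(foll t1 [-])
[5] deliver 2→0 → ∅
[6] timeout(2) → N2(cand t2 [-])
[7] deliver 2→1 → N1(foll t2 [-])
[8] deliver 1→2 → N2(lead t2 [-])
[9] deliver 2→0 → N0(foll t2 [-])
[10] crash(1) → N1(✗foll t2 [-])
[11] propose(2,'x') → N2(lead t2 [x])
[12] deliver 2→1 → ∅
[13] deliver 1→2 → ∅
[14] deliver 1→2 → ∅
[15] deliver 0→1 → ∅
[16] deliver 1→0 → ∅
[17] recover(1) → N1(foll t2 [-])

2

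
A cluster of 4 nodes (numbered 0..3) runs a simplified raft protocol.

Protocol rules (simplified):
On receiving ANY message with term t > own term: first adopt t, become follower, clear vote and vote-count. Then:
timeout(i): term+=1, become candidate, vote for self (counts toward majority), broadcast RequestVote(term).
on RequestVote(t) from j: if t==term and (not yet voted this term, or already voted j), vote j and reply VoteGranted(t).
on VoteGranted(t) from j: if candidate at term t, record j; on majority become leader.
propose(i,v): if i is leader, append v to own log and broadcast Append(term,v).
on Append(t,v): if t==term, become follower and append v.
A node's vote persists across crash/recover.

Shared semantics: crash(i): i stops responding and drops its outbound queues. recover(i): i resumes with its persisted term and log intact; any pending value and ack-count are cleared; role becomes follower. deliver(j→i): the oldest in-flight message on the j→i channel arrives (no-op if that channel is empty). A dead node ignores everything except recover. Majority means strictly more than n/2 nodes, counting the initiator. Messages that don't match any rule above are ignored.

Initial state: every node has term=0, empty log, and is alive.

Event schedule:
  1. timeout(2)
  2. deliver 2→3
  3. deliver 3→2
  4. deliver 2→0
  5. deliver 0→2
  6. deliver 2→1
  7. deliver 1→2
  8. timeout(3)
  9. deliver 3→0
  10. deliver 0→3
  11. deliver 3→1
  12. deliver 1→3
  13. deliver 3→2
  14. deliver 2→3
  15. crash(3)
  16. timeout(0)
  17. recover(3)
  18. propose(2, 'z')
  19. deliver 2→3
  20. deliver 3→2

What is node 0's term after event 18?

3

[1] timeout(2) → N2(cand t1 [-])
[2] deliver 2→3 → N3(foll t1 [-])
[3] deliver 3→2 → ∅
[4] deliver 2→0 → N0(foll t1 [-])
[5] deliver 0→2 → N2(lead t1 [-])
[6] deliver 2→1 → N1(foll t1 [-])
[7] deliver 1→2 → ∅
[8] timeout(3) → N3(cand t2 [-])
[9] deliver 3→0 → N0(foll t2 [-])
[10] deliver 0→3 → ∅
[11] deliver 3→1 → N1(foll t2 [-])
[12] deliver 1→3 → N3(lead t2 [-])
[13] deliver 3→2 → N2(foll t2 [-])
[14] deliver 2→3 → ∅
[15] crash(3) → N3(✗lead t2 [-])
[16] timeout(0) → N0(cand t3 [-])
[17] recover(3) → N3(foll t2 [-])
[18] propose(2,'z') → ∅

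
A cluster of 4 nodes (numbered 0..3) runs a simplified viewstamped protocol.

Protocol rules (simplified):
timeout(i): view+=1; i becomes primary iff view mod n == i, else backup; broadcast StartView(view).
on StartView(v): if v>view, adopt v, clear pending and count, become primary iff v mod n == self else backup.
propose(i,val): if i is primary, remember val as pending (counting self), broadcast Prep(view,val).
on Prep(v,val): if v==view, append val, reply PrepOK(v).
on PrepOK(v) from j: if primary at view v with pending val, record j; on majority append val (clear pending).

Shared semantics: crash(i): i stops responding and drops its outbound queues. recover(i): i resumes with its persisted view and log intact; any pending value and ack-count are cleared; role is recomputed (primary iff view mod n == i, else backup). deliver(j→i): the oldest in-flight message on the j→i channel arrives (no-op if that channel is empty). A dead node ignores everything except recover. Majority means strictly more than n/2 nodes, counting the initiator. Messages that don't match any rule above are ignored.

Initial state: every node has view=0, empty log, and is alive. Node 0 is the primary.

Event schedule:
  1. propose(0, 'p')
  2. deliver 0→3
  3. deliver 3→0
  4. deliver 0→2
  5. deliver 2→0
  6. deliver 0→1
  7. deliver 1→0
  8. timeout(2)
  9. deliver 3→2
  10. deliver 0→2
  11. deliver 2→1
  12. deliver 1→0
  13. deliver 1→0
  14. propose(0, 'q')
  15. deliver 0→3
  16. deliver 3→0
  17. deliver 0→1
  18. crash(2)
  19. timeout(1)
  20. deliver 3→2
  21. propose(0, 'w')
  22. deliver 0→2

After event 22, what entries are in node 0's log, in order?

p

after 1 — propose(0,'p'): ·
after 2 — deliver 0→3: n3:back/v0/[p]
after 3 — deliver 3→0: ·
after 4 — deliver 0→2: n2:back/v0/[p]
after 5 — deliver 2→0: n0:prim/v0/[p]
after 6 — deliver 0→1: n1:back/v0/[p]
after 7 — deliver 1→0: ·
after 8 — timeout(2): n2:back/v1/[p]
after 9 — deliver 3→2: ·
after 10 — deliver 0→2: ·
after 11 — deliver 2→1: n1:prim/v1/[p]
after 12 — deliver 1→0: ·
after 13 — deliver 1→0: ·
after 14 — propose(0,'q'): ·
after 15 — deliver 0→3: n3:back/v0/[p,q]
after 16 — deliver 3→0: ·
after 17 — deliver 0→1: ·
after 18 — crash(2): n2:✗back/v1/[p]
after 19 — timeout(1): n1:back/v2/[p]
after 20 — deliver 3→2: ·
after 21 — propose(0,'w'): ·
after 22 — deliver 0→2: ·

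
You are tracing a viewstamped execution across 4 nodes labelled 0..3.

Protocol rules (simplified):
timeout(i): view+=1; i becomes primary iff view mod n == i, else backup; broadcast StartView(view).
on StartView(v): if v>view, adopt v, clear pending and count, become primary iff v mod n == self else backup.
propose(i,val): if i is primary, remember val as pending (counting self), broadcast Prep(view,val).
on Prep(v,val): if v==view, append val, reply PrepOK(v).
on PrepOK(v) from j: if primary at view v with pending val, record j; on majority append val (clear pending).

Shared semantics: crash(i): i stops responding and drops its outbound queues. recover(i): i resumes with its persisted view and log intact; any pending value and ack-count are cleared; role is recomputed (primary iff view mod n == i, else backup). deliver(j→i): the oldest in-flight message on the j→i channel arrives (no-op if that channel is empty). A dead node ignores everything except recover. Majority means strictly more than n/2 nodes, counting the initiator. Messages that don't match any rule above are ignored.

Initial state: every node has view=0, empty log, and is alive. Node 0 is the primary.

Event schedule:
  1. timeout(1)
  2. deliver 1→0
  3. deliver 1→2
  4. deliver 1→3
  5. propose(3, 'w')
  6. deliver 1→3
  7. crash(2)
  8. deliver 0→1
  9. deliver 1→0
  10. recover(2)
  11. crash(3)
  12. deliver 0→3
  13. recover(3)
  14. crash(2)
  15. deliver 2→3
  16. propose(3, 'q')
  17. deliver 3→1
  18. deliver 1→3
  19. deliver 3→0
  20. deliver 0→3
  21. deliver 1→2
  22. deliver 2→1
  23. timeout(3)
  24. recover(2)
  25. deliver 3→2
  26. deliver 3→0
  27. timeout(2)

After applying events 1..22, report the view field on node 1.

[1] timeout(1) → N1(prim v1 [-])
[2] deliver 1→0 → N0(back v1 [-])
[3] deliver 1→2 → N2(back v1 [-])
[4] deliver 1→3 → N3(back v1 [-])
[5] propose(3,'w') → ∅
[6] deliver 1→3 → ∅
[7] crash(2) → N2(✗back v1 [-])
[8] deliver 0→1 → ∅
[9] deliver 1→0 → ∅
[10] recover(2) → N2(back v1 [-])
[11] crash(3) → N3(✗back v1 [-])
[12] deliver 0→3 → ∅
[13] recover(3) → N3(back v1 [-])
[14] crash(2) → N2(✗back v1 [-])
[15] deliver 2→3 → ∅
[16] propose(3,'q') → ∅
[17] deliver 3→1 → ∅
[18] deliver 1→3 → ∅
[19] deliver 3→0 → ∅
[20] deliver 0→3 → ∅
[21] deliver 1→2 → ∅
[22] deliver 2→1 → ∅

1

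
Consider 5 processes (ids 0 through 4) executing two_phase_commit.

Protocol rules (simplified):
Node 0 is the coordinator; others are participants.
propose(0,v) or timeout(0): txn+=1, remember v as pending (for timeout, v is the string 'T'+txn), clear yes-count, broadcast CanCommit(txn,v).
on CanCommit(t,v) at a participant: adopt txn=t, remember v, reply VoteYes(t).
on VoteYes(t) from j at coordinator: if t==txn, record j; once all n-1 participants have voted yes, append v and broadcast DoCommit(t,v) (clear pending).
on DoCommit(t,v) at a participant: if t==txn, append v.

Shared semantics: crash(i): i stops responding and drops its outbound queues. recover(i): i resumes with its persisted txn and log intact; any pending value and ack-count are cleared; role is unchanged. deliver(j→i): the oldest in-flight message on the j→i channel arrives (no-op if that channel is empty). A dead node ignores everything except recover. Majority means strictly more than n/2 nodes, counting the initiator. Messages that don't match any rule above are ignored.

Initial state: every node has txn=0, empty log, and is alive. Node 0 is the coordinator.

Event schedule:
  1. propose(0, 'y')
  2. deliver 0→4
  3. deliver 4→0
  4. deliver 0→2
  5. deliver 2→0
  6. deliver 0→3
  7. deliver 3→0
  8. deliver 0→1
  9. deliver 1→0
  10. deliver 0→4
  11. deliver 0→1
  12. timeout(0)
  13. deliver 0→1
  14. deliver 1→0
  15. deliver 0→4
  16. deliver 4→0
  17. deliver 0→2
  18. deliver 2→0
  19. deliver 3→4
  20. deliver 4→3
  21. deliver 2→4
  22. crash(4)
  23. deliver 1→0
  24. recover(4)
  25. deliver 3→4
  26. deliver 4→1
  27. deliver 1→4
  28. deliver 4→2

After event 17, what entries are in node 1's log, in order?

y

e1 propose(0,'y'): 0[coor,t=1,-]
e2 deliver 0→4: 4[part,t=1,-]
e3 deliver 4→0: ·
e4 deliver 0→2: 2[part,t=1,-]
e5 deliver 2→0: ·
e6 deliver 0→3: 3[part,t=1,-]
e7 deliver 3→0: ·
e8 deliver 0→1: 1[part,t=1,-]
e9 deliver 1→0: 0[coor,t=1,y]
e10 deliver 0→4: 4[part,t=1,y]
e11 deliver 0→1: 1[part,t=1,y]
e12 timeout(0): 0[coor,t=2,y]
e13 deliver 0→1: 1[part,t=2,y]
e14 deliver 1→0: ·
e15 deliver 0→4: 4[part,t=2,y]
e16 deliver 4→0: ·
e17 deliver 0→2: 2[part,t=1,y]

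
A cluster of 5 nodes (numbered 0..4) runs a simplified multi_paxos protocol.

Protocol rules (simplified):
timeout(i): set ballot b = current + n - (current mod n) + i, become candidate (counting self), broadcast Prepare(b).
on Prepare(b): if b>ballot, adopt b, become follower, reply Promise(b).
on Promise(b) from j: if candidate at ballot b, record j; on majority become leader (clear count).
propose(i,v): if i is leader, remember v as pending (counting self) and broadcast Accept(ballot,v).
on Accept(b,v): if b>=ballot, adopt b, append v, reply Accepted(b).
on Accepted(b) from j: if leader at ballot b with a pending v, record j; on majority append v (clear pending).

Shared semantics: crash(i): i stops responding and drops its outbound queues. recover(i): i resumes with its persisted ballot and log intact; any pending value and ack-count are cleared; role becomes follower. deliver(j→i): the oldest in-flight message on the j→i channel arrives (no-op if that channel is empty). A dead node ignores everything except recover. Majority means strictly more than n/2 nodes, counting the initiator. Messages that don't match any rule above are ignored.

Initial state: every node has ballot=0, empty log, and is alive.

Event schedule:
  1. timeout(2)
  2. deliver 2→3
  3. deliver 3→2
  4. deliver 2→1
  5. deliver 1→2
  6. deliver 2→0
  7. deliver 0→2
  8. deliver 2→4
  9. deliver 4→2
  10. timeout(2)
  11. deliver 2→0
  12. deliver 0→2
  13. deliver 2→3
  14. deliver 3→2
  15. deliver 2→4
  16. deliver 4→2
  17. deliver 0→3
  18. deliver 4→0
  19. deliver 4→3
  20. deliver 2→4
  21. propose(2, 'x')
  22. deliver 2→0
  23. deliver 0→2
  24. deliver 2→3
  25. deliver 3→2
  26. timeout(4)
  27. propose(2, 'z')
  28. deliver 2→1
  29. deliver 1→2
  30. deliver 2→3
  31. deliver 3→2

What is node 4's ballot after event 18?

12

after 1 — timeout(2): n2:cand/b7/[-]
after 2 — deliver 2→3: n3:foll/b7/[-]
after 3 — deliver 3→2: ·
after 4 — deliver 2→1: n1:foll/b7/[-]
after 5 — deliver 1→2: n2:lead/b7/[-]
after 6 — deliver 2→0: n0:foll/b7/[-]
after 7 — deliver 0→2: ·
after 8 — deliver 2→4: n4:foll/b7/[-]
after 9 — deliver 4→2: ·
after 10 — timeout(2): n2:cand/b12/[-]
after 11 — deliver 2→0: n0:foll/b12/[-]
after 12 — deliver 0→2: ·
after 13 — deliver 2→3: n3:foll/b12/[-]
after 14 — deliver 3→2: n2:lead/b12/[-]
after 15 — deliver 2→4: n4:foll/b12/[-]
after 16 — deliver 4→2: ·
after 17 — deliver 0→3: ·
after 18 — deliver 4→0: ·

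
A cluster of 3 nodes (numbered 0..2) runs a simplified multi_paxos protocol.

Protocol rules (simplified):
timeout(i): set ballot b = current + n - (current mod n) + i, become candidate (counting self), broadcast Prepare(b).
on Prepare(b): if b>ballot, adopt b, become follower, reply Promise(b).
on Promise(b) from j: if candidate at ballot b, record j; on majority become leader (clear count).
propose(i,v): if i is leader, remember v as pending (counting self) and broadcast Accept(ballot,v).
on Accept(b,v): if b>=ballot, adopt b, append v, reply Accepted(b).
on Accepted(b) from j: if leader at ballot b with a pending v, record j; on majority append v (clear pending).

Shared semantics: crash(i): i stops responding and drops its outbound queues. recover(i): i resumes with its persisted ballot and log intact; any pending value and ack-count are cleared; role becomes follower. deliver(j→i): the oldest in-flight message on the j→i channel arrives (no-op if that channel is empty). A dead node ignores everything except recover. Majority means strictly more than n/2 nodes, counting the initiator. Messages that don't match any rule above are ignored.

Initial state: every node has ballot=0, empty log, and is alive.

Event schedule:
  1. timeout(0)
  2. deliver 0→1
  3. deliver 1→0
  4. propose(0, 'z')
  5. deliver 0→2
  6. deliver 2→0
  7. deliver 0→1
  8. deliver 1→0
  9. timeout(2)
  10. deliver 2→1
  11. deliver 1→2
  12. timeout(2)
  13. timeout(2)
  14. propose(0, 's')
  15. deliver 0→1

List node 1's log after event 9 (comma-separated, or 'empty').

step 1 timeout(0): 0={cand,b=3,log=-}
step 2 deliver 0→1: 1={foll,b=3,log=-}
step 3 deliver 1→0: 0={lead,b=3,log=-}
step 4 propose(0,'z'): —
step 5 deliver 0→2: 2={foll,b=3,log=-}
step 6 deliver 2→0: —
step 7 deliver 0→1: 1={foll,b=3,log=z}
step 8 deliver 1→0: 0={lead,b=3,log=z}
step 9 timeout(2): 2={cand,b=8,log=-}

z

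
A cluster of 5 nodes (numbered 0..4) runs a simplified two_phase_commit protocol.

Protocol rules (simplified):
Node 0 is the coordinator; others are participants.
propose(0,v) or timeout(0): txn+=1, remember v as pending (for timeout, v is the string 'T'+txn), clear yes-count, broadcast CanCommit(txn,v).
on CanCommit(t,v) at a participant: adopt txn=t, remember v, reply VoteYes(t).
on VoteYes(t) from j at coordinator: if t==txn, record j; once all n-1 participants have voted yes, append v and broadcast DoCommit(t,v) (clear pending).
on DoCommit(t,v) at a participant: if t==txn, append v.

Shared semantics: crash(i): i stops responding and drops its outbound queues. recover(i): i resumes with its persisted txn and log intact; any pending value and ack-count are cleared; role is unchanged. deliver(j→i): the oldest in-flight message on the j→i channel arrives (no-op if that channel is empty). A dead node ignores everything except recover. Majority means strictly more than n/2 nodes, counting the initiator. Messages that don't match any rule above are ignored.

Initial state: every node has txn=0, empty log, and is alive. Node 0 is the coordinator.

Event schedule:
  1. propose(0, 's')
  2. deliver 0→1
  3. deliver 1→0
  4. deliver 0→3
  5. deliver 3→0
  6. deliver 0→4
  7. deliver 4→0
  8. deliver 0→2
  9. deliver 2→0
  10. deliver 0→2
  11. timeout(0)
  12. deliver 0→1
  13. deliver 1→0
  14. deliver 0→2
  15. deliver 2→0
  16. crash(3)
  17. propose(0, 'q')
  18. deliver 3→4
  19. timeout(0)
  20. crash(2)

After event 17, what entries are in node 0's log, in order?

step 1 propose(0,'s'): 0={coor,t=1,log=-}
step 2 deliver 0→1: 1={part,t=1,log=-}
step 3 deliver 1→0: —
step 4 deliver 0→3: 3={part,t=1,log=-}
step 5 deliver 3→0: —
step 6 deliver 0→4: 4={part,t=1,log=-}
step 7 deliver 4→0: —
step 8 deliver 0→2: 2={part,t=1,log=-}
step 9 deliver 2→0: 0={coor,t=1,log=s}
step 10 deliver 0→2: 2={part,t=1,log=s}
step 11 timeout(0): 0={coor,t=2,log=s}
step 12 deliver 0→1: 1={part,t=1,log=s}
step 13 deliver 1→0: —
step 14 deliver 0→2: 2={part,t=2,log=s}
step 15 deliver 2→0: —
step 16 crash(3): 3={✗part,t=1,log=-}
step 17 propose(0,'q'): 0={coor,t=3,log=s}

s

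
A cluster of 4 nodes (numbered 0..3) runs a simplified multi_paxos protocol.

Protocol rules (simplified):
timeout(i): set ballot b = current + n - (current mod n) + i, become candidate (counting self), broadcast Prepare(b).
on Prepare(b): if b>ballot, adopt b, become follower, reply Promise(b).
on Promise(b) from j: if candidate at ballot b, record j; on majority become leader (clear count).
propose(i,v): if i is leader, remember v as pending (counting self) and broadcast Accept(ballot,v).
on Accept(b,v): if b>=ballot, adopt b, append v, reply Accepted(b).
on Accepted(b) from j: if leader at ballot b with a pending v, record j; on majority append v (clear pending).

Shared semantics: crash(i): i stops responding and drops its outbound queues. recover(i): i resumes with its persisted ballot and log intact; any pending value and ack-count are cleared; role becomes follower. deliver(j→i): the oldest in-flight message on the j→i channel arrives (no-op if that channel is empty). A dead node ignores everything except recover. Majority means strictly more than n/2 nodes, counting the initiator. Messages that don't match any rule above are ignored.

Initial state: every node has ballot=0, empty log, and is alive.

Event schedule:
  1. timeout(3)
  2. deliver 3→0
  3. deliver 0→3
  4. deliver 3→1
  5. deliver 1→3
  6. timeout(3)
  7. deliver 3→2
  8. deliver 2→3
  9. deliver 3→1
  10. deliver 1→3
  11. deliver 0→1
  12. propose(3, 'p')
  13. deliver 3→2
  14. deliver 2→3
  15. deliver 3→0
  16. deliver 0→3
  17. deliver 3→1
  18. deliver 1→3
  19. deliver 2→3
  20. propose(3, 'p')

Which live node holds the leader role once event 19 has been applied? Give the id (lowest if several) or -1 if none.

3

after 1 — timeout(3): n3:cand/b7/[-]
after 2 — deliver 3→0: n0:foll/b7/[-]
after 3 — deliver 0→3: ·
after 4 — deliver 3→1: n1:foll/b7/[-]
after 5 — deliver 1→3: n3:lead/b7/[-]
after 6 — timeout(3): n3:cand/b11/[-]
after 7 — deliver 3→2: n2:foll/b7/[-]
after 8 — deliver 2→3: ·
after 9 — deliver 3→1: n1:foll/b11/[-]
after 10 — deliver 1→3: ·
after 11 — deliver 0→1: ·
after 12 — propose(3,'p'): ·
after 13 — deliver 3→2: n2:foll/b11/[-]
after 14 — deliver 2→3: n3:lead/b11/[-]
after 15 — deliver 3→0: n0:foll/b11/[-]
after 16 — deliver 0→3: ·
after 17 — deliver 3→1: ·
after 18 — deliver 1→3: ·
after 19 — deliver 2→3: ·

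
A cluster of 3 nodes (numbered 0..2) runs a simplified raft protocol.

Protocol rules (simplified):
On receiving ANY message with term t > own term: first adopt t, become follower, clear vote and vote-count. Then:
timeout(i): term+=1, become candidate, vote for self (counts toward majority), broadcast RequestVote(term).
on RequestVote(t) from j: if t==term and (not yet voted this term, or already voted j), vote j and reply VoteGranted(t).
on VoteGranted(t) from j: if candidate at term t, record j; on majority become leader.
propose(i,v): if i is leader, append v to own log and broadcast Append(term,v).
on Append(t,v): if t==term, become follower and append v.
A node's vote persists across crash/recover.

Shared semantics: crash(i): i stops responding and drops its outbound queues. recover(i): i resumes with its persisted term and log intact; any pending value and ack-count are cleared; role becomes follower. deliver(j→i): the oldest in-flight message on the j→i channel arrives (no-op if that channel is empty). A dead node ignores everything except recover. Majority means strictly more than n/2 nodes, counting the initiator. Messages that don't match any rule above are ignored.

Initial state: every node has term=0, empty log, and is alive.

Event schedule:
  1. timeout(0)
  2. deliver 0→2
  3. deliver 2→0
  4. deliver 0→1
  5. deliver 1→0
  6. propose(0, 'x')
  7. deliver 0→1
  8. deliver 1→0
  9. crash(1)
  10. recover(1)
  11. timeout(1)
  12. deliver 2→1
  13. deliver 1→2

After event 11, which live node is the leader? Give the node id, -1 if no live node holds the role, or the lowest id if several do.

after 1 — timeout(0): n0:cand/t1/[-]
after 2 — deliver 0→2: n2:foll/t1/[-]
after 3 — deliver 2→0: n0:lead/t1/[-]
after 4 — deliver 0→1: n1:foll/t1/[-]
after 5 — deliver 1→0: ·
after 6 — propose(0,'x'): n0:lead/t1/[x]
after 7 — deliver 0→1: n1:foll/t1/[x]
after 8 — deliver 1→0: ·
after 9 — crash(1): n1:✗foll/t1/[x]
after 10 — recover(1): n1:foll/t1/[x]
after 11 — timeout(1): n1:cand/t2/[x]

0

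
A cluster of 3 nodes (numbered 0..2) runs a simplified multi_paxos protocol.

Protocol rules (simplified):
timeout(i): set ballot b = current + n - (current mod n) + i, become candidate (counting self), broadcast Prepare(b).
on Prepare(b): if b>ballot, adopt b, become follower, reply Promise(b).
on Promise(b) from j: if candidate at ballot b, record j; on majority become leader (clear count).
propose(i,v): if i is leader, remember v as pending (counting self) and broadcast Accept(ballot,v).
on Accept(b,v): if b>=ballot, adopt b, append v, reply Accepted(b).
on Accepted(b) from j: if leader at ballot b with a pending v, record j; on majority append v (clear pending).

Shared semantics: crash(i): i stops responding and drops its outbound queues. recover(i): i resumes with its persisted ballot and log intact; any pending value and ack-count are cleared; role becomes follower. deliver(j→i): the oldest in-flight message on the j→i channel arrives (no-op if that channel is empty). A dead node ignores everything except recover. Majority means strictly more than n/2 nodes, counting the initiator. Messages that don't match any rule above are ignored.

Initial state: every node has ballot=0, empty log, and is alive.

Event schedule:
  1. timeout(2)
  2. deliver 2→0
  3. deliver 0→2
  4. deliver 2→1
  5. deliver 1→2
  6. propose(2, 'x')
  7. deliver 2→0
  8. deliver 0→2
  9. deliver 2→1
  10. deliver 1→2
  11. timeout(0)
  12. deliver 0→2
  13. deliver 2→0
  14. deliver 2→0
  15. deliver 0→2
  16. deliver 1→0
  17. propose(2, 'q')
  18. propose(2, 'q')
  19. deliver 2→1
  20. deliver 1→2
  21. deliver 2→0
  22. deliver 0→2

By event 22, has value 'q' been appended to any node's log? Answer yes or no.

no

[1] timeout(2) → N2(cand b5 [-])
[2] deliver 2→0 → N0(foll b5 [-])
[3] deliver 0→2 → N2(lead b5 [-])
[4] deliver 2→1 → N1(foll b5 [-])
[5] deliver 1→2 → ∅
[6] propose(2,'x') → ∅
[7] deliver 2→0 → N0(foll b5 [x])
[8] deliver 0→2 → N2(lead b5 [x])
[9] deliver 2→1 → N1(foll b5 [x])
[10] deliver 1→2 → ∅
[11] timeout(0) → N0(cand b6 [x])
[12] deliver 0→2 → N2(foll b6 [x])
[13] deliver 2→0 → N0(lead b6 [x])
[14] deliver 2→0 → ∅
[15] deliver 0→2 → ∅
[16] deliver 1→0 → ∅
[17] propose(2,'q') → ∅
[18] propose(2,'q') → ∅
[19] deliver 2→1 → ∅
[20] deliver 1→2 → ∅
[21] deliver 2→0 → ∅
[22] deliver 0→2 → ∅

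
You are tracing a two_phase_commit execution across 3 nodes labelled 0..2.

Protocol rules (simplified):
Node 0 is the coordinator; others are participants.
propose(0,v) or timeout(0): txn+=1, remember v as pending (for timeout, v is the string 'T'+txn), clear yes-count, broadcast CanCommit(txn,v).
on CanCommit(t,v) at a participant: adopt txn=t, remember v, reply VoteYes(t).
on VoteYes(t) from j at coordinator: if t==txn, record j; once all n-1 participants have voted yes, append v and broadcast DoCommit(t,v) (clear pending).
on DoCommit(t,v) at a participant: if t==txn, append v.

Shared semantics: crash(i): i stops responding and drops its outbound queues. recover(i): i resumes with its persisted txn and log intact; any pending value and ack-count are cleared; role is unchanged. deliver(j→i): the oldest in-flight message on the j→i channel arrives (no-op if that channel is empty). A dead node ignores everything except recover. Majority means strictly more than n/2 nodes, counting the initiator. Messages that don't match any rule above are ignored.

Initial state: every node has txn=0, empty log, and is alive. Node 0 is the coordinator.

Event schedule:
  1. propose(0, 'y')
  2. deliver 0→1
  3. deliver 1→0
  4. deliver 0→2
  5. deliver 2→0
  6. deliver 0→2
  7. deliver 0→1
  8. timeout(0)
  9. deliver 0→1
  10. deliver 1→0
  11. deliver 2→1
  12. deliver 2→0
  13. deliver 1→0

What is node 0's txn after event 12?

after 1 — propose(0,'y'): n0:coor/t1/[-]
after 2 — deliver 0→1: n1:part/t1/[-]
after 3 — deliver 1→0: ·
after 4 — deliver 0→2: n2:part/t1/[-]
after 5 — deliver 2→0: n0:coor/t1/[y]
after 6 — deliver 0→2: n2:part/t1/[y]
after 7 — deliver 0→1: n1:part/t1/[y]
after 8 — timeout(0): n0:coor/t2/[y]
after 9 — deliver 0→1: n1:part/t2/[y]
after 10 — deliver 1→0: ·
after 11 — deliver 2→1: ·
after 12 — deliver 2→0: ·

2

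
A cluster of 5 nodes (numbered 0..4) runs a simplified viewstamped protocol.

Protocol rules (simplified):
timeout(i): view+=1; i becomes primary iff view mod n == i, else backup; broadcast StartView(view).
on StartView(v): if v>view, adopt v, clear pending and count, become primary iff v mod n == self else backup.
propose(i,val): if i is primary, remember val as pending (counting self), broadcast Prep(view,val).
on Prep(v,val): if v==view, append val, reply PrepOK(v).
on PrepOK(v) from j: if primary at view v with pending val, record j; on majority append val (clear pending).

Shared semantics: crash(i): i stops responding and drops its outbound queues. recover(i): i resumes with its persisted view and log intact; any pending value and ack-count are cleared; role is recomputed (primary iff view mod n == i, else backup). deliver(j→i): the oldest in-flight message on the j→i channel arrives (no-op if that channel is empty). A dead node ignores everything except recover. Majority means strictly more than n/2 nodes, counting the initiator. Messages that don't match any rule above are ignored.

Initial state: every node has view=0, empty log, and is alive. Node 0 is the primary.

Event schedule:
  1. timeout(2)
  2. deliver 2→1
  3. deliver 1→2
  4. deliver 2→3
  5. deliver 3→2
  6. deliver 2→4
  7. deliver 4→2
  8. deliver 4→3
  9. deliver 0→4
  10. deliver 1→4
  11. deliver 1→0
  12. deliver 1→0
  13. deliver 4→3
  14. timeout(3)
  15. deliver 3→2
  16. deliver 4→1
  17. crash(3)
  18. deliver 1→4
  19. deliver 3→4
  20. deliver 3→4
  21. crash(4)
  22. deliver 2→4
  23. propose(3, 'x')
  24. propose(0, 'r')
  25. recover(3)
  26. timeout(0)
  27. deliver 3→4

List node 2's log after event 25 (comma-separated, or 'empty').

1. timeout(2):  <2:back v1 ->
2. deliver 2→1:  <1:prim v1 ->
3. deliver 1→2:  nop
4. deliver 2→3:  <3:back v1 ->
5. deliver 3→2:  nop
6. deliver 2→4:  <4:back v1 ->
7. deliver 4→2:  nop
8. deliver 4→3:  nop
9. deliver 0→4:  nop
10. deliver 1→4:  nop
11. deliver 1→0:  nop
12. deliver 1→0:  nop
13. deliver 4→3:  nop
14. timeout(3):  <3:back v2 ->
15. deliver 3→2:  <2:prim v2 ->
16. deliver 4→1:  nop
17. crash(3):  <3:✗back v2 ->
18. deliver 1→4:  nop
19. deliver 3→4:  nop
20. deliver 3→4:  nop
21. crash(4):  <4:✗back v1 ->
22. deliver 2→4:  nop
23. propose(3,'x'):  nop
24. propose(0,'r'):  nop
25. recover(3):  <3:back v2 ->

empty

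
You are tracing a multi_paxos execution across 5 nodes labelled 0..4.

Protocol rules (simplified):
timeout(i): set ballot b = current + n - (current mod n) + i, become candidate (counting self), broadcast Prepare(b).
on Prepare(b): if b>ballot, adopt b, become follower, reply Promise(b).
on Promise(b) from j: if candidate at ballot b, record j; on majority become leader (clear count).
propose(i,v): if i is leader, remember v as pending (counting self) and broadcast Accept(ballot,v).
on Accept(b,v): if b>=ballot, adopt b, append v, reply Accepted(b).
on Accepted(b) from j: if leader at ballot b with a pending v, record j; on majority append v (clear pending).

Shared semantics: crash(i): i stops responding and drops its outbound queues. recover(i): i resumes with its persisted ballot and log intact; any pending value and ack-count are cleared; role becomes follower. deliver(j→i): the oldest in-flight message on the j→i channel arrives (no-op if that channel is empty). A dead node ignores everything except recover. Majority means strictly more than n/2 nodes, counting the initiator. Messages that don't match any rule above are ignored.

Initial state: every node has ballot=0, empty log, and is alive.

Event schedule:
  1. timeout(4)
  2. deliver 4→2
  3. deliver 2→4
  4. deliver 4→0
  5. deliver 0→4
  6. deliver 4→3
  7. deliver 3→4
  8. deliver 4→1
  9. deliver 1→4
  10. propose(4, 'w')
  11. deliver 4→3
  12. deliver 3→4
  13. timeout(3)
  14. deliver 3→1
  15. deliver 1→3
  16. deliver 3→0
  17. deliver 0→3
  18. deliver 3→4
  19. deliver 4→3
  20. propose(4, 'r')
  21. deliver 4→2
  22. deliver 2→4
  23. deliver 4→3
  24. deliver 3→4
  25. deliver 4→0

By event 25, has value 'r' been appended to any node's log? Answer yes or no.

no

1. timeout(4):  <4:cand b9 ->
2. deliver 4→2:  <2:foll b9 ->
3. deliver 2→4:  nop
4. deliver 4→0:  <0:foll b9 ->
5. deliver 0→4:  <4:lead b9 ->
6. deliver 4→3:  <3:foll b9 ->
7. deliver 3→4:  nop
8. deliver 4→1:  <1:foll b9 ->
9. deliver 1→4:  nop
10. propose(4,'w'):  nop
11. deliver 4→3:  <3:foll b9 w>
12. deliver 3→4:  nop
13. timeout(3):  <3:cand b13 w>
14. deliver 3→1:  <1:foll b13 ->
15. deliver 1→3:  nop
16. deliver 3→0:  <0:foll b13 ->
17. deliver 0→3:  <3:lead b13 w>
18. deliver 3→4:  <4:foll b13 ->
19. deliver 4→3:  nop
20. propose(4,'r'):  nop
21. deliver 4→2:  <2:foll b9 w>
22. deliver 2→4:  nop
23. deliver 4→3:  nop
24. deliver 3→4:  nop
25. deliver 4→0:  nop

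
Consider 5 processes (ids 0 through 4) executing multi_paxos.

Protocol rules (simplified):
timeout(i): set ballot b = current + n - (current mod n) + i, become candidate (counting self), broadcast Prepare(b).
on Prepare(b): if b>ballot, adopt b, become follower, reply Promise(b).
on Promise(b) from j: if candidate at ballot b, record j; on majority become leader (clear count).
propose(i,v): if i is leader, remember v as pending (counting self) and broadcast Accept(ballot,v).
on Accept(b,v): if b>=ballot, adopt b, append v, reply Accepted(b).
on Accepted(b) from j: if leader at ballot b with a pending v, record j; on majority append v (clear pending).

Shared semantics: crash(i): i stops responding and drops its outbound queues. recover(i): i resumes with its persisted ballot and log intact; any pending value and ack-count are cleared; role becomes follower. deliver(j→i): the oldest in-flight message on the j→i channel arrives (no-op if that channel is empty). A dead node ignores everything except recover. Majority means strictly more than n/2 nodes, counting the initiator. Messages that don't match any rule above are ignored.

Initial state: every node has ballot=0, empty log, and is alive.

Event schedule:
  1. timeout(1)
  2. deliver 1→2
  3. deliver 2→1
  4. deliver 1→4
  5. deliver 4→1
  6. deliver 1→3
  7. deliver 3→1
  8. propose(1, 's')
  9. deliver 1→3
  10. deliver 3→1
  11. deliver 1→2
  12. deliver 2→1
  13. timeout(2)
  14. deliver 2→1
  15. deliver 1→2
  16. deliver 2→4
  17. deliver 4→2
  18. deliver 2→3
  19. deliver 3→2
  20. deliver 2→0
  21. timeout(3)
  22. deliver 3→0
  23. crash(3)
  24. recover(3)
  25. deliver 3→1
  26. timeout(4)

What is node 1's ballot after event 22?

12

e1 timeout(1): 1[cand,b=6,-]
e2 deliver 1→2: 2[foll,b=6,-]
e3 deliver 2→1: ·
e4 deliver 1→4: 4[foll,b=6,-]
e5 deliver 4→1: 1[lead,b=6,-]
e6 deliver 1→3: 3[foll,b=6,-]
e7 deliver 3→1: ·
e8 propose(1,'s'): ·
e9 deliver 1→3: 3[foll,b=6,s]
e10 deliver 3→1: ·
e11 deliver 1→2: 2[foll,b=6,s]
e12 deliver 2→1: 1[lead,b=6,s]
e13 timeout(2): 2[cand,b=12,s]
e14 deliver 2→1: 1[foll,b=12,s]
e15 deliver 1→2: ·
e16 deliver 2→4: 4[foll,b=12,-]
e17 deliver 4→2: 2[lead,b=12,s]
e18 deliver 2→3: 3[foll,b=12,s]
e19 deliver 3→2: ·
e20 deliver 2→0: 0[foll,b=12,-]
e21 timeout(3): 3[cand,b=18,s]
e22 deliver 3→0: 0[foll,b=18,-]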